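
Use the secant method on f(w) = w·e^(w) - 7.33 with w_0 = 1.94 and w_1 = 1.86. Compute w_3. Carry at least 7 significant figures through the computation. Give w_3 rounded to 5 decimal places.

1.56576

f(w_0) = 6.169977, f(w_1) = 4.618150
w_2 = 1.860000 - (4.618150)·(1.860000 - 1.940000)/(4.618150 - (6.169977)) = 1.621924; f(w_2) = 0.881517
w_3 = 1.621924 - (0.881517)·(1.621924 - 1.860000)/(0.881517 - (4.618150)) = 1.565759; f(w_3) = 0.164208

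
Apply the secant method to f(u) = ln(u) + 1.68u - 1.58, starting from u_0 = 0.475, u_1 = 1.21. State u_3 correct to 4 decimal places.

0.9617

f(u_0) = -1.526440, f(u_1) = 0.643420
u_2 = 1.210000 - (0.643420)·(1.210000 - 0.475000)/(0.643420 - (-1.526440)) = 0.992053; f(u_2) = 0.078671
u_3 = 0.992053 - (0.078671)·(0.992053 - 1.210000)/(0.078671 - (0.643420)) = 0.961693; f(u_3) = -0.003416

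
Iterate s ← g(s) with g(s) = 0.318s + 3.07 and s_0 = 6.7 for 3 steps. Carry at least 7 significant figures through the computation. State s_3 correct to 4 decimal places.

s_1 = g(6.700000) = 5.200600
s_2 = g(5.200600) = 4.723791
s_3 = g(4.723791) = 4.572165

4.5722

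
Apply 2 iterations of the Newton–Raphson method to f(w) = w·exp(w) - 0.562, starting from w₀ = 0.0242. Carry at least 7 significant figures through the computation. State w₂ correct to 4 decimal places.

f'(w) = (w + 1)·exp(w)
w_0 = 0.024200: f = -0.537207, f' = 1.049288 → w_1 = 0.024200 - (-0.537207)/(1.049288) = 0.536173
w_1 = 0.536173: f = 0.354562, f' = 2.626015 → w_2 = 0.536173 - (0.354562)/(2.626015) = 0.401154

0.4012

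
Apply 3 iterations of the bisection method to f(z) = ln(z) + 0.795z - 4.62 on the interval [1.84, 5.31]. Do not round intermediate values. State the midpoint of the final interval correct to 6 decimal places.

4.225625

f(1.840000) = -2.547434, f(5.310000) = 1.271042 (opposite signs)
step 1: m = 3.575000, f(m) = -0.503910 < 0 → root in [3.575000, 5.310000]
step 2: m = 4.442500, f(m) = 0.403005 > 0 → root in [3.575000, 4.442500]
step 3: m = 4.008750, f(m) = -0.044564 < 0 → root in [4.008750, 4.442500]
Midpoint of [4.008750, 4.442500] = 4.225625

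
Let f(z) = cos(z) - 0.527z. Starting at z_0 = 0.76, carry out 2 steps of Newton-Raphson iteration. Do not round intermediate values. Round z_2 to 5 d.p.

f'(z) = -sin(z) - 0.527
z_0 = 0.760000: f = 0.324316, f' = -1.215921 → z_1 = 0.760000 - (0.324316)/(-1.215921) = 1.026724
z_1 = 1.026724: f = -0.023460, f' = -1.382608 → z_2 = 1.026724 - (-0.023460)/(-1.382608) = 1.009757

1.00976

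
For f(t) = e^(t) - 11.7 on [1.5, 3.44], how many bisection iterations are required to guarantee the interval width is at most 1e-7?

25

Initial width b − a = 3.44 − 1.5 = 1.940000.
After n steps the width is (b−a)/2^n; need (b−a)/2^n ≤ 1e-7.
So n ≥ log₂(1.940000/1e-7) = log₂(19400000.0000) ≈ 24.2096.
Hence n = 25.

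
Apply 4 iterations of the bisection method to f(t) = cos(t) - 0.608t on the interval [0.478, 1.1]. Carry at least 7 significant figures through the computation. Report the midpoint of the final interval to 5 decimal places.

f(0.478000) = 0.597293, f(1.100000) = -0.215204 (opposite signs)
step 1: m = 0.789000, f(m) = 0.224843 > 0 → root in [0.789000, 1.100000]
step 2: m = 0.944500, f(m) = 0.011892 > 0 → root in [0.944500, 1.100000]
step 3: m = 1.022250, f(m) = -0.100081 < 0 → root in [0.944500, 1.022250]
step 4: m = 0.983375, f(m) = -0.043676 < 0 → root in [0.944500, 0.983375]
Midpoint of [0.944500, 0.983375] = 0.963938

0.96394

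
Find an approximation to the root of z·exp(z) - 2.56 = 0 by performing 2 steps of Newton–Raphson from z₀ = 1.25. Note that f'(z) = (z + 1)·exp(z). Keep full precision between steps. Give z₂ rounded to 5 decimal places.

0.97207

z_0 = 1.250000: f = 1.802929, f' = 7.853272 → z_1 = 1.250000 - (1.802929)/(7.853272) = 1.020423
z_1 = 1.020423: f = 0.271030, f' = 5.605399 → z_2 = 1.020423 - (0.271030)/(5.605399) = 0.972072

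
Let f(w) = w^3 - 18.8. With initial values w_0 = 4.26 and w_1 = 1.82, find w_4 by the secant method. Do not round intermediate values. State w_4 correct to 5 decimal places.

2.63011

Secant update: w_(k+1) = w_k − f(w_k)·(w_k − w_(k-1))/(f(w_k) − f(w_(k-1))).
f(w_0) = 58.508776, f(w_1) = -12.771432
w_2 = 1.820000 - (-12.771432)·(1.820000 - 4.260000)/(-12.771432 - (58.508776)) = 2.257180; f(w_2) = -7.299978
w_3 = 2.257180 - (-7.299978)·(2.257180 - 1.820000)/(-7.299978 - (-12.771432)) = 2.840463; f(w_3) = 4.117510
w_4 = 2.840463 - (4.117510)·(2.840463 - 2.257180)/(4.117510 - (-7.299978)) = 2.630113; f(w_4) = -0.606215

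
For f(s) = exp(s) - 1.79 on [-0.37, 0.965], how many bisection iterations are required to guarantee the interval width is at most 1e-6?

21

Initial width b − a = 0.965 − -0.37 = 1.335000.
After n steps the width is (b−a)/2^n; need (b−a)/2^n ≤ 1e-6.
So n ≥ log₂(1.335000/1e-6) = log₂(1335000.0000) ≈ 20.3484.
Hence n = 21.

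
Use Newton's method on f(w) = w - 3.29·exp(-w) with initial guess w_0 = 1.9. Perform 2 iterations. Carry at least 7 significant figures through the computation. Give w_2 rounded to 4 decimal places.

1.0924

Newton update: w ← w − f(w)/f'(w).
f'(w) = 1 + 3.29·exp(-w)
w_0 = 1.900000: f = 1.407919, f' = 1.492081 → w_1 = 1.900000 - (1.407919)/(1.492081) = 0.956405
w_1 = 0.956405: f = -0.307848, f' = 2.264254 → w_2 = 0.956405 - (-0.307848)/(2.264254) = 1.092366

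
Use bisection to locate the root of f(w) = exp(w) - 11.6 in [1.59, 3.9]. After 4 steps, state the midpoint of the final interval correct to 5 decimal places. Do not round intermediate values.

f(1.590000) = -6.696251, f(3.900000) = 37.802449 (opposite signs)
step 1: m = 2.745000, f(m) = 3.964614 > 0 → root in [1.590000, 2.745000]
step 2: m = 2.167500, f(m) = -2.863584 < 0 → root in [2.167500, 2.745000]
step 3: m = 2.456250, f(m) = 0.061001 > 0 → root in [2.167500, 2.456250]
step 4: m = 2.311875, f(m) = -1.506668 < 0 → root in [2.311875, 2.456250]
Midpoint of [2.311875, 2.456250] = 2.384062

2.38406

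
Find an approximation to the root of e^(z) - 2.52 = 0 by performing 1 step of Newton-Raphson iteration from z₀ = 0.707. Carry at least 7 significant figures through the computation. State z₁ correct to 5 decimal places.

0.94967

f'(z) = e^(z)
z_0 = 0.707000: f = -0.492102, f' = 2.027898 → z_1 = 0.707000 - (-0.492102)/(2.027898) = 0.949666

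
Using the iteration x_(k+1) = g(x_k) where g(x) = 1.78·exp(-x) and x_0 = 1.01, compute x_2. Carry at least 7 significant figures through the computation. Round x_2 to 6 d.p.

0.930813

x_1 = g(1.010000) = 0.648310
x_2 = g(0.648310) = 0.930813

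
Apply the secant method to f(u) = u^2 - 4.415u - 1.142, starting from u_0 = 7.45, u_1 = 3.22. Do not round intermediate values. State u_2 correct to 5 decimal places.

f(u_0) = 21.468750, f(u_1) = -4.989900
u_2 = 3.220000 - (-4.989900)·(3.220000 - 7.450000)/(-4.989900 - (21.468750)) = 4.017746; f(u_2) = -2.738066

4.01775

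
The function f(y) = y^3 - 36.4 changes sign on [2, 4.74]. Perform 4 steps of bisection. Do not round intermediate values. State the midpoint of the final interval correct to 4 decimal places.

f(2.000000) = -28.400000, f(4.740000) = 70.096424 (opposite signs)
step 1: m = 3.370000, f(m) = 1.872753 > 0 → root in [2.000000, 3.370000]
step 2: m = 2.685000, f(m) = -17.043231 < 0 → root in [2.685000, 3.370000]
step 3: m = 3.027500, f(m) = -8.650673 < 0 → root in [3.027500, 3.370000]
step 4: m = 3.198750, f(m) = -3.670385 < 0 → root in [3.198750, 3.370000]
Midpoint of [3.198750, 3.370000] = 3.284375

3.2844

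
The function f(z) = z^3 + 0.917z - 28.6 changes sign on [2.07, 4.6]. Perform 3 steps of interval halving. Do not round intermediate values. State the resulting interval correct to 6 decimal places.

f(2.070000) = -17.832067, f(4.600000) = 72.954200 (opposite signs)
step 1: m = 3.335000, f(m) = 11.550815 > 0 → root in [2.070000, 3.335000]
step 2: m = 2.702500, f(m) = -6.384082 < 0 → root in [2.702500, 3.335000]
step 3: m = 3.018750, f(m) = 1.677614 > 0 → root in [2.702500, 3.018750]

[2.702500, 3.018750]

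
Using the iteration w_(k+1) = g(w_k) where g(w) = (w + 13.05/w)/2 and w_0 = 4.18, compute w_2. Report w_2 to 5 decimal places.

w_1 = g(4.180000) = 3.651005
w_2 = g(3.651005) = 3.612682

3.61268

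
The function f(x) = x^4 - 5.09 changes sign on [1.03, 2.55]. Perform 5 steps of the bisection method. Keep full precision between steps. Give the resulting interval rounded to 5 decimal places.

[1.45750, 1.50500]

f(1.030000) = -3.964491, f(2.550000) = 37.192506 (opposite signs)
step 1: m = 1.790000, f(m) = 5.176257 > 0 → root in [1.030000, 1.790000]
step 2: m = 1.410000, f(m) = -1.137458 < 0 → root in [1.410000, 1.790000]
step 3: m = 1.600000, f(m) = 1.463600 > 0 → root in [1.410000, 1.600000]
step 4: m = 1.505000, f(m) = 0.040338 > 0 → root in [1.410000, 1.505000]
step 5: m = 1.457500, f(m) = -0.577323 < 0 → root in [1.457500, 1.505000]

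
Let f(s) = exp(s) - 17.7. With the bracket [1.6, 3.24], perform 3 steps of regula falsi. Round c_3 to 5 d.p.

f(1.600000) = -12.746968, f(3.240000) = 7.833722
step 1: c = 2.615759, f(c) = -4.022402 < 0 → new bracket [2.615759, 3.240000]
step 2: c = 2.827544, f(c) = -0.796104 < 0 → new bracket [2.827544, 3.240000]
step 3: c = 2.865593, f(c) = -0.140532 < 0 → new bracket [2.865593, 3.240000]

2.86559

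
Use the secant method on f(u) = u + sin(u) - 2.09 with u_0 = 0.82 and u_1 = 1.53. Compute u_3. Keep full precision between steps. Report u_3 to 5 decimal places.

1.16342

f(u_0) = -0.538854, f(u_1) = 0.439168
u_2 = 1.530000 - (0.439168)·(1.530000 - 0.820000)/(0.439168 - (-0.538854)) = 1.211184; f(u_2) = 0.057217
u_3 = 1.211184 - (0.057217)·(1.211184 - 1.530000)/(0.057217 - (0.439168)) = 1.163424; f(u_3) = -0.008410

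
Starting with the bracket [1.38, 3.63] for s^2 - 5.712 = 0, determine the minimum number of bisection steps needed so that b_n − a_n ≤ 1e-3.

12

Initial width b − a = 3.63 − 1.38 = 2.250000.
After n steps the width is (b−a)/2^n; need (b−a)/2^n ≤ 1e-3.
So n ≥ log₂(2.250000/1e-3) = log₂(2250.0000) ≈ 11.1357.
Hence n = 12.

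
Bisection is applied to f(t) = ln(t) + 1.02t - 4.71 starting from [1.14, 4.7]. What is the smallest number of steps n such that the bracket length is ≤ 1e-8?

Initial width b − a = 4.7 − 1.14 = 3.560000.
After n steps the width is (b−a)/2^n; need (b−a)/2^n ≤ 1e-8.
So n ≥ log₂(3.560000/1e-8) = log₂(356000000.0000) ≈ 28.4073.
Hence n = 29.

29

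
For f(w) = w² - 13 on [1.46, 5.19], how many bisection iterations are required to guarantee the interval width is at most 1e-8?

29

Initial width b − a = 5.19 − 1.46 = 3.730000.
After n steps the width is (b−a)/2^n; need (b−a)/2^n ≤ 1e-8.
So n ≥ log₂(3.730000/1e-8) = log₂(373000000.0000) ≈ 28.4746.
Hence n = 29.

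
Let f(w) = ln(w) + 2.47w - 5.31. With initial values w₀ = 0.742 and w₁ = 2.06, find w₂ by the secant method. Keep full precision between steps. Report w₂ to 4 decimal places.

f(w_0) = -3.775666, f(w_1) = 0.500906
w_2 = 2.060000 - (0.500906)·(2.060000 - 0.742000)/(0.500906 - (-3.775666)) = 1.905625; f(w_2) = 0.041705

1.9056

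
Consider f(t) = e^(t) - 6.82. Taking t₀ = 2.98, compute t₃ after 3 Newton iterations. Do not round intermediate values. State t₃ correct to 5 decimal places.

Newton update: t ← t − f(t)/f'(t).
f'(t) = e^(t)
t_0 = 2.980000: f = 12.867817, f' = 19.687817 → t_1 = 2.980000 - (12.867817)/(19.687817) = 2.326407
t_1 = 2.326407: f = 3.421080, f' = 10.241080 → t_2 = 2.326407 - (3.421080)/(10.241080) = 1.992352
t_2 = 1.992352: f = 0.512764, f' = 7.332764 → t_3 = 1.992352 - (0.512764)/(7.332764) = 1.922425

1.92242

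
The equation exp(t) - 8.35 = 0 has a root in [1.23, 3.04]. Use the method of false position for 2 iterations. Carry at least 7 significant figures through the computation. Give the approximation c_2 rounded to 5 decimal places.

1.96686

False-position update: c = (a·f(b) − b·f(a))/(f(b) − f(a)); replace the endpoint whose sign matches f(c).
f(1.230000) = -4.928770, f(3.040000) = 12.555243
step 1: c = 1.740242, f(c) = -2.651279 < 0 → new bracket [1.740242, 3.040000]
step 2: c = 1.966856, f(c) = -1.201829 < 0 → new bracket [1.966856, 3.040000]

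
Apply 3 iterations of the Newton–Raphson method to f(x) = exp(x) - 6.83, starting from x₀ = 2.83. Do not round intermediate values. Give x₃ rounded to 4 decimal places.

1.9223

Newton update: x ← x − f(x)/f'(x).
f'(x) = exp(x)
x_0 = 2.830000: f = 10.115461, f' = 16.945461 → x_1 = 2.830000 - (10.115461)/(16.945461) = 2.233058
x_1 = 2.233058: f = 2.498347, f' = 9.328347 → x_2 = 2.233058 - (2.498347)/(9.328347) = 1.965235
x_2 = 1.965235: f = 0.306587, f' = 7.136587 → x_3 = 1.965235 - (0.306587)/(7.136587) = 1.922275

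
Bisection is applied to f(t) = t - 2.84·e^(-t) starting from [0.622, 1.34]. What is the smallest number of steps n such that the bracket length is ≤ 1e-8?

27

Initial width b − a = 1.34 − 0.622 = 0.718000.
After n steps the width is (b−a)/2^n; need (b−a)/2^n ≤ 1e-8.
So n ≥ log₂(0.718000/1e-8) = log₂(71800000.0000) ≈ 26.0975.
Hence n = 27.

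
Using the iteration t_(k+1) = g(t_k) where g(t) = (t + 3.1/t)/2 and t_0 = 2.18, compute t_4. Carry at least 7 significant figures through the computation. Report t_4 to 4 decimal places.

t_1 = g(2.180000) = 1.801009
t_2 = g(1.801009) = 1.761133
t_3 = g(1.761133) = 1.760682
t_4 = g(1.760682) = 1.760682

1.7607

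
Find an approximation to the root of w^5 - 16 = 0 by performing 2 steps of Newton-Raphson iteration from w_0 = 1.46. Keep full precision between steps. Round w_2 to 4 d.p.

1.7582

f'(w) = 5w^4
w_0 = 1.460000: f = -9.366171, f' = 22.718593 → w_1 = 1.460000 - (-9.366171)/(22.718593) = 1.872269
w_1 = 1.872269: f = 7.006005, f' = 61.438834 → w_2 = 1.872269 - (7.006005)/(61.438834) = 1.758237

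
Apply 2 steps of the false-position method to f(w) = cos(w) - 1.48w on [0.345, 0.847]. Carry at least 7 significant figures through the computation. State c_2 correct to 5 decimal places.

False-position update: c = (a·f(b) − b·f(a))/(f(b) − f(a)); replace the endpoint whose sign matches f(c).
f(0.345000) = 0.430475, f(0.847000) = -0.591326
step 1: c = 0.556488, f(c) = 0.025513 > 0 → new bracket [0.556488, 0.847000]
step 2: c = 0.568504, f(c) = 0.001322 > 0 → new bracket [0.568504, 0.847000]

0.56850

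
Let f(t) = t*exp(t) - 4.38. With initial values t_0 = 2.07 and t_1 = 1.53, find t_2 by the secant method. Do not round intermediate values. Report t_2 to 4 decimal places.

1.3747

f(t_0) = 12.024384, f(t_1) = 2.685811
t_2 = 1.530000 - (2.685811)·(1.530000 - 2.070000)/(2.685811 - (12.024384)) = 1.374694; f(t_2) = 1.055356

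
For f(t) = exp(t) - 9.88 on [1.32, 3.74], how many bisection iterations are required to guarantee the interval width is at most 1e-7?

Initial width b − a = 3.74 − 1.32 = 2.420000.
After n steps the width is (b−a)/2^n; need (b−a)/2^n ≤ 1e-7.
So n ≥ log₂(2.420000/1e-7) = log₂(24200000.0000) ≈ 24.5285.
Hence n = 25.

25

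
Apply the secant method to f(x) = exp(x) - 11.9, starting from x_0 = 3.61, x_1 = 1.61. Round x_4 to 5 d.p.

f(x_0) = 25.066053, f(x_1) = -6.897189
x_2 = 1.610000 - (-6.897189)·(1.610000 - 3.610000)/(-6.897189 - (25.066053)) = 2.041570; f(x_2) = -4.197307
x_3 = 2.041570 - (-4.197307)·(2.041570 - 1.610000)/(-4.197307 - (-6.897189)) = 2.712500; f(x_3) = 3.166896
x_4 = 2.712500 - (3.166896)·(2.712500 - 2.041570)/(3.166896 - (-4.197307)) = 2.423974; f(x_4) = -0.609363

2.42397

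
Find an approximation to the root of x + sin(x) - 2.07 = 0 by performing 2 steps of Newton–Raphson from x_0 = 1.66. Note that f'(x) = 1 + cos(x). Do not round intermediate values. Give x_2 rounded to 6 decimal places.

x_0 = 1.660000: f = 0.586024, f' = 0.910915 → x_1 = 1.660000 - (0.586024)/(0.910915) = 1.016664
x_1 = 1.016664: f = -0.202978, f' = 1.526206 → x_2 = 1.016664 - (-0.202978)/(1.526206) = 1.149660

1.149660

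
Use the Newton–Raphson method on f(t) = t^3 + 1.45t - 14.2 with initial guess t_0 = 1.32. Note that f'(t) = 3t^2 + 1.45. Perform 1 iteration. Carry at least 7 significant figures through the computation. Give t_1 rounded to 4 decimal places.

t_0 = 1.320000: f = -9.986032, f' = 6.677200 → t_1 = 1.320000 - (-9.986032)/(6.677200) = 2.815542

2.8155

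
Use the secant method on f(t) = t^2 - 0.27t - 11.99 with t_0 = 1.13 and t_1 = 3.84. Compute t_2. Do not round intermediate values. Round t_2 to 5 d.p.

f(t_0) = -11.018200, f(t_1) = 1.718800
t_2 = 3.840000 - (1.718800)·(3.840000 - 1.130000)/(1.718800 - (-11.018200)) = 3.474298; f(t_2) = -0.857315

3.47430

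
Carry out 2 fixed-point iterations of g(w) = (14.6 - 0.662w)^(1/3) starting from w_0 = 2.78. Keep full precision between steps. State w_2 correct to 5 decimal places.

2.35453

w_1 = g(2.780000) = 2.336753
w_2 = g(2.336753) = 2.354530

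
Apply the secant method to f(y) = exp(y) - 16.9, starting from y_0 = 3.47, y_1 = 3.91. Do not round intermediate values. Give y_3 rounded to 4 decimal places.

Secant update: y_(k+1) = y_k − f(y_k)·(y_k − y_(k-1))/(f(y_k) − f(y_(k-1))).
f(y_0) = 15.236742, f(y_1) = 32.998952
y_2 = 3.910000 - (32.998952)·(3.910000 - 3.470000)/(32.998952 - (15.236742)) = 3.092560; f(y_2) = 5.133413
y_3 = 3.092560 - (5.133413)·(3.092560 - 3.910000)/(5.133413 - (32.998952)) = 2.941971; f(y_3) = 2.053159

2.9420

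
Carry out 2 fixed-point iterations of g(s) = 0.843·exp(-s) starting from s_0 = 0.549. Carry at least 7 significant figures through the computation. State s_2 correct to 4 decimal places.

s_1 = g(0.549000) = 0.486855
s_2 = g(0.486855) = 0.518071

0.5181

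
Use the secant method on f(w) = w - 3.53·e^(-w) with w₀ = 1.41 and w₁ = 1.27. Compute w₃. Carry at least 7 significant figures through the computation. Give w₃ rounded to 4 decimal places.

f(w_0) = 0.548174, f(w_1) = 0.278664
w_2 = 1.270000 - (0.278664)·(1.270000 - 1.410000)/(0.278664 - (0.548174)) = 1.125245; f(w_2) = -0.020498
w_3 = 1.125245 - (-0.020498)·(1.125245 - 1.270000)/(-0.020498 - (0.278664)) = 1.135163; f(w_3) = 0.000728

1.1352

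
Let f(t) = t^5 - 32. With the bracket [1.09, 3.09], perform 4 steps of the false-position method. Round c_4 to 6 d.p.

1.742529

f(1.090000) = -30.461376, f(3.090000) = 249.703600
step 1: c = 1.307453, f(c) = -28.179408 < 0 → new bracket [1.307453, 3.090000]
step 2: c = 1.488217, f(c) = -24.699866 < 0 → new bracket [1.488217, 3.090000]
step 3: c = 1.632398, f(c) = -20.408753 < 0 → new bracket [1.632398, 3.090000]
step 4: c = 1.742529, f(c) = -15.934272 < 0 → new bracket [1.742529, 3.090000]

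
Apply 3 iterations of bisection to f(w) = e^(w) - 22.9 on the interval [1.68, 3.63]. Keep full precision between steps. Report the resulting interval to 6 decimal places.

[2.898750, 3.142500]

f(1.680000) = -17.534444, f(3.630000) = 14.812817 (opposite signs)
step 1: m = 2.655000, f(m) = -8.675014 < 0 → root in [2.655000, 3.630000]
step 2: m = 3.142500, f(m) = 0.261699 > 0 → root in [2.655000, 3.142500]
step 3: m = 2.898750, f(m) = -4.748558 < 0 → root in [2.898750, 3.142500]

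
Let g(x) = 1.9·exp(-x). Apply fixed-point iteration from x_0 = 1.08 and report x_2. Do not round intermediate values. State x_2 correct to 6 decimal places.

0.996628

x_1 = g(1.080000) = 0.645231
x_2 = g(0.645231) = 0.996628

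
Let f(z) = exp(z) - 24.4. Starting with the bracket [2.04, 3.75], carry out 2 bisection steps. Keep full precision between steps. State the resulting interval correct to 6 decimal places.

f(2.040000) = -16.709391, f(3.750000) = 18.121082 (opposite signs)
step 1: m = 2.895000, f(m) = -6.316499 < 0 → root in [2.895000, 3.750000]
step 2: m = 3.322500, f(m) = 3.329588 > 0 → root in [2.895000, 3.322500]

[2.895000, 3.322500]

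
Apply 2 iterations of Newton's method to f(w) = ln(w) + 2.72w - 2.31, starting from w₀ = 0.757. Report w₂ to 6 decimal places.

f'(w) = 1/w + 2.72
w_0 = 0.757000: f = -0.529352, f' = 4.041004 → w_1 = 0.757000 - (-0.529352)/(4.041004) = 0.887995
w_1 = 0.887995: f = -0.013442, f' = 3.846132 → w_2 = 0.887995 - (-0.013442)/(3.846132) = 0.891490

0.891490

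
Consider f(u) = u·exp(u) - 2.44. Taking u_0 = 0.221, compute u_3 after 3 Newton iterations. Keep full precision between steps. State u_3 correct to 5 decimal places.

0.98840

f'(u) = (u + 1)·exp(u)
u_0 = 0.221000: f = -2.164342, f' = 1.522982 → u_1 = 0.221000 - (-2.164342)/(1.522982) = 1.642121
u_1 = 1.642121: f = 6.043386, f' = 13.649501 → u_2 = 1.642121 - (6.043386)/(13.649501) = 1.199366
u_2 = 1.199366: f = 1.539511, f' = 7.297523 → u_3 = 1.199366 - (1.539511)/(7.297523) = 0.988402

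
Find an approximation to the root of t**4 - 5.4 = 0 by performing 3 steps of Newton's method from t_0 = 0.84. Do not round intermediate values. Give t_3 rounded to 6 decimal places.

f'(t) = 4t**3
t_0 = 0.840000: f = -4.902129, f' = 2.370816 → t_1 = 0.840000 - (-4.902129)/(2.370816) = 2.907697
t_1 = 2.907697: f = 66.081963, f' = 98.334824 → t_2 = 2.907697 - (66.081963)/(98.334824) = 2.235687
t_2 = 2.235687: f = 19.582967, f' = 44.698506 → t_3 = 2.235687 - (19.582967)/(44.698506) = 1.797575

1.797575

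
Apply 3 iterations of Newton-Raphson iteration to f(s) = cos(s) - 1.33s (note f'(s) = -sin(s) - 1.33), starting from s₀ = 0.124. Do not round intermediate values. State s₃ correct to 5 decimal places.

Newton update: s ← s − f(s)/f'(s).
s_0 = 0.124000: f = 0.827402, f' = -1.453682 → s_1 = 0.124000 - (0.827402)/(-1.453682) = 0.693176
s_1 = 0.693176: f = -0.152705, f' = -1.968984 → s_2 = 0.693176 - (-0.152705)/(-1.968984) = 0.615621
s_2 = 0.615621: f = -0.002362, f' = -1.907466 → s_3 = 0.615621 - (-0.002362)/(-1.907466) = 0.614383

0.61438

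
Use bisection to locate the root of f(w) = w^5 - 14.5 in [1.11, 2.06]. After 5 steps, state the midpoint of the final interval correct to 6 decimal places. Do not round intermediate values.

1.718594

f(1.110000) = -12.814942, f(2.060000) = 22.596770 (opposite signs)
step 1: m = 1.585000, f(m) = -4.496630 < 0 → root in [1.585000, 2.060000]
step 2: m = 1.822500, f(m) = 5.606556 > 0 → root in [1.585000, 1.822500]
step 3: m = 1.703750, f(m) = -0.144136 < 0 → root in [1.703750, 1.822500]
step 4: m = 1.763125, f(m) = 2.537879 > 0 → root in [1.703750, 1.763125]
step 5: m = 1.733437, f(m) = 1.150958 > 0 → root in [1.703750, 1.733437]
Midpoint of [1.703750, 1.733437] = 1.718594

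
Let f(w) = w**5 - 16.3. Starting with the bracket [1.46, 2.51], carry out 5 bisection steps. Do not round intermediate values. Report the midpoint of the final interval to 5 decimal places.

1.73891

f(1.460000) = -9.666171, f(2.510000) = 83.325063 (opposite signs)
step 1: m = 1.985000, f(m) = 14.517866 > 0 → root in [1.460000, 1.985000]
step 2: m = 1.722500, f(m) = -1.136615 < 0 → root in [1.722500, 1.985000]
step 3: m = 1.853750, f(m) = 5.590507 > 0 → root in [1.722500, 1.853750]
step 4: m = 1.788125, f(m) = 1.980555 > 0 → root in [1.722500, 1.788125]
step 5: m = 1.755313, f(m) = 0.363730 > 0 → root in [1.722500, 1.755313]
Midpoint of [1.722500, 1.755313] = 1.738906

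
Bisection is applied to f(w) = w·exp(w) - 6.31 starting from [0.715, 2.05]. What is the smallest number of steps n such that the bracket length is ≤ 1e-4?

Initial width b − a = 2.05 − 0.715 = 1.335000.
After n steps the width is (b−a)/2^n; need (b−a)/2^n ≤ 1e-4.
So n ≥ log₂(1.335000/1e-4) = log₂(13350.0000) ≈ 13.7046.
Hence n = 14.

14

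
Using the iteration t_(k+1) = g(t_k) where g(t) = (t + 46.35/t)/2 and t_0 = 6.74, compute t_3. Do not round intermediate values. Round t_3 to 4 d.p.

t_1 = g(6.740000) = 6.808427
t_2 = g(6.808427) = 6.808083
t_3 = g(6.808083) = 6.808083

6.8081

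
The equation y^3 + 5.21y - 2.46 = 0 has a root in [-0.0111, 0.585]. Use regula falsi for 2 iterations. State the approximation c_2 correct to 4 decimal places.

0.4538

f(-0.011100) = -2.517832, f(0.585000) = 0.788052
step 1: c = 0.442903, f(c) = -0.065597 < 0 → new bracket [0.442903, 0.585000]
step 2: c = 0.453822, f(c) = -0.002122 < 0 → new bracket [0.453822, 0.585000]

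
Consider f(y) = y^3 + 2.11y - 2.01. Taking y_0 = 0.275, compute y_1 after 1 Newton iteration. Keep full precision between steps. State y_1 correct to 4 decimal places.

0.8779

f'(y) = 3y^2 + 2.11
y_0 = 0.275000: f = -1.408953, f' = 2.336875 → y_1 = 0.275000 - (-1.408953)/(2.336875) = 0.877922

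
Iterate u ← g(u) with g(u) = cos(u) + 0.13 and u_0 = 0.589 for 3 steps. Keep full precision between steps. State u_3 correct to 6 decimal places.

u_1 = g(0.589000) = 0.961497
u_2 = g(0.961497) = 0.702293
u_3 = g(0.702293) = 0.893363

0.893363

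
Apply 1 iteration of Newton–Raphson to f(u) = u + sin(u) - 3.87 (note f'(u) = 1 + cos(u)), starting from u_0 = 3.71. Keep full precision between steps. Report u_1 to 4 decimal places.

u_0 = 3.710000: f = -0.698291, f' = 0.157241 → u_1 = 3.710000 - (-0.698291)/(0.157241) = 8.150903

8.1509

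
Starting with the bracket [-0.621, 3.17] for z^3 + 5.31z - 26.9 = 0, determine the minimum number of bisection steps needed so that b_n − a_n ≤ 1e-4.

16

Initial width b − a = 3.17 − -0.621 = 3.791000.
After n steps the width is (b−a)/2^n; need (b−a)/2^n ≤ 1e-4.
So n ≥ log₂(3.791000/1e-4) = log₂(37910.0000) ≈ 15.2103.
Hence n = 16.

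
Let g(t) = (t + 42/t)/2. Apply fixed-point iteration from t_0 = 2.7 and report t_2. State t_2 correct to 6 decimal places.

6.864558

t_1 = g(2.700000) = 9.127778
t_2 = g(9.127778) = 6.864558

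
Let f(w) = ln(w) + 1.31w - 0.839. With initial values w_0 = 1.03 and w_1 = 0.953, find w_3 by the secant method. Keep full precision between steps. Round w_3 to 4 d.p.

Secant update: w_(k+1) = w_k − f(w_k)·(w_k − w_(k-1))/(f(w_k) − f(w_(k-1))).
f(w_0) = 0.539859, f(w_1) = 0.361290
w_2 = 0.953000 - (0.361290)·(0.953000 - 1.030000)/(0.361290 - (0.539859)) = 0.797210; f(w_2) = -0.021292
w_3 = 0.797210 - (-0.021292)·(0.797210 - 0.953000)/(-0.021292 - (0.361290)) = 0.805880; f(w_3) = 0.000883

0.8059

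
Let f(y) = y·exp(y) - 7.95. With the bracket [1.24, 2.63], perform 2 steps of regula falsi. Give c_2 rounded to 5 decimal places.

1.48971

f(1.240000) = -3.665039, f(2.630000) = 28.538015
step 1: c = 1.398196, f(c) = -2.290252 < 0 → new bracket [1.398196, 2.630000]
step 2: c = 1.489708, f(c) = -1.341955 < 0 → new bracket [1.489708, 2.630000]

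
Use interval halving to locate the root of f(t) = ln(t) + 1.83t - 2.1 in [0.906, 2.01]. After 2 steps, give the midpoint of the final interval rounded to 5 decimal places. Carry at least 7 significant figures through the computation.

1.04400

f(0.906000) = -0.540736, f(2.010000) = 2.276435 (opposite signs)
step 1: m = 1.458000, f(m) = 0.945206 > 0 → root in [0.906000, 1.458000]
step 2: m = 1.182000, f(m) = 0.230268 > 0 → root in [0.906000, 1.182000]
Midpoint of [0.906000, 1.182000] = 1.044000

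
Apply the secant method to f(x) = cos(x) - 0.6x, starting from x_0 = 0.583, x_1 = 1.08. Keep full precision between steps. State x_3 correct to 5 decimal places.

0.95800

f(x_0) = 0.485015, f(x_1) = -0.176672
x_2 = 1.080000 - (-0.176672)·(1.080000 - 0.583000)/(-0.176672 - (0.485015)) = 0.947300; f(x_2) = 0.015497
x_3 = 0.947300 - (0.015497)·(0.947300 - 1.080000)/(0.015497 - (-0.176672)) = 0.958001; f(x_3) = 0.000355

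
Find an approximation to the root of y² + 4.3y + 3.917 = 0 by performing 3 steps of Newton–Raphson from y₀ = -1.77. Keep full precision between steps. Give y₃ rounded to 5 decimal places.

-1.30937

Newton update: y ← y − f(y)/f'(y).
f'(y) = 2y + 4.3
y_0 = -1.770000: f = -0.561100, f' = 0.760000 → y_1 = -1.770000 - (-0.561100)/(0.760000) = -1.031711
y_1 = -1.031711: f = 0.545071, f' = 2.236579 → y_2 = -1.031711 - (0.545071)/(2.236579) = -1.275418
y_2 = -1.275418: f = 0.059393, f' = 1.749164 → y_3 = -1.275418 - (0.059393)/(1.749164) = -1.309373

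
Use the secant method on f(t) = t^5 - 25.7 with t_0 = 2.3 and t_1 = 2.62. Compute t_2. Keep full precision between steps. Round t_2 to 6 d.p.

2.090623

Secant update: t_(k+1) = t_k − f(t_k)·(t_k − t_(k-1))/(f(t_k) − f(t_(k-1))).
f(t_0) = 38.663430, f(t_1) = 97.754367
t_2 = 2.620000 - (97.754367)·(2.620000 - 2.300000)/(97.754367 - (38.663430)) = 2.090623; f(t_2) = 14.237269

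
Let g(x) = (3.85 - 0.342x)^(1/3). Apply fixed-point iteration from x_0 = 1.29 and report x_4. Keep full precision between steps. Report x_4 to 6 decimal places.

x_1 = g(1.290000) = 1.504994
x_2 = g(1.504994) = 1.494094
x_3 = g(1.494094) = 1.494651
x_4 = g(1.494651) = 1.494622

1.494622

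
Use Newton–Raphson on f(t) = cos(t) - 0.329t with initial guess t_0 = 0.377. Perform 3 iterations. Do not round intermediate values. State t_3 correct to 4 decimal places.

1.1742

f'(t) = -sin(t) - 0.329
t_0 = 0.377000: f = 0.805740, f' = -0.697133 → t_1 = 0.377000 - (0.805740)/(-0.697133) = 1.532792
t_1 = 1.532792: f = -0.466293, f' = -1.328278 → t_2 = 1.532792 - (-0.466293)/(-1.328278) = 1.181741
t_2 = 1.181741: f = -0.009478, f' = -1.254268 → t_3 = 1.181741 - (-0.009478)/(-1.254268) = 1.174184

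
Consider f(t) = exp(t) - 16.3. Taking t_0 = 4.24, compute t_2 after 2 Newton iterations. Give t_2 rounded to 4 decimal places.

2.9796

f'(t) = exp(t)
t_0 = 4.240000: f = 53.107852, f' = 69.407852 → t_1 = 4.240000 - (53.107852)/(69.407852) = 3.474844
t_1 = 3.474844: f = 15.992782, f' = 32.292782 → t_2 = 3.474844 - (15.992782)/(32.292782) = 2.979601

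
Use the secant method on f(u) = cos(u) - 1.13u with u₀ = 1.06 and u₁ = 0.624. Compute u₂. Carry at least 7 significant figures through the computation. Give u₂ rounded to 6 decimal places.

0.680911

f(u_0) = -0.708928, f(u_1) = 0.106428
u_2 = 0.624000 - (0.106428)·(0.624000 - 1.060000)/(0.106428 - (-0.708928)) = 0.680911; f(u_2) = 0.007571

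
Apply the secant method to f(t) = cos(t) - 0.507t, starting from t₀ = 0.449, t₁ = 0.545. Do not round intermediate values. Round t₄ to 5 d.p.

1.02433

Secant update: t_(k+1) = t_k − f(t_k)·(t_k − t_(k-1))/(f(t_k) − f(t_(k-1))).
f(t_0) = 0.673239, f(t_1) = 0.578812
t_2 = 0.545000 - (0.578812)·(0.545000 - 0.449000)/(0.578812 - (0.673239)) = 1.133459; f(t_2) = -0.151134
t_3 = 1.133459 - (-0.151134)·(1.133459 - 0.545000)/(-0.151134 - (0.578812)) = 1.011619; f(t_3) = 0.017598
t_4 = 1.011619 - (0.017598)·(1.011619 - 1.133459)/(0.017598 - (-0.151134)) = 1.024326; f(t_4) = 0.000341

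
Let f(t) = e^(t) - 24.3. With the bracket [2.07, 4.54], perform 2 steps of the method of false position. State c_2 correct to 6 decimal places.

False-position update: c = (a·f(b) − b·f(a))/(f(b) − f(a)); replace the endpoint whose sign matches f(c).
f(2.070000) = -16.375177, f(4.540000) = 69.390800
step 1: c = 2.541594, f(c) = -11.600106 < 0 → new bracket [2.541594, 4.540000]
step 2: c = 2.827820, f(c) = -7.391442 < 0 → new bracket [2.827820, 4.540000]

2.827820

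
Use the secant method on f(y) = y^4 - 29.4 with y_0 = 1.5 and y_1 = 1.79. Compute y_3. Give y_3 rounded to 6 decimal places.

2.152423

f(y_0) = -24.337500, f(y_1) = -19.133743
y_2 = 1.790000 - (-19.133743)·(1.790000 - 1.500000)/(-19.133743 - (-24.337500)) = 2.856304; f(y_2) = 37.160653
y_3 = 2.856304 - (37.160653)·(2.856304 - 1.790000)/(37.160653 - (-19.133743)) = 2.152423; f(y_3) = -7.936009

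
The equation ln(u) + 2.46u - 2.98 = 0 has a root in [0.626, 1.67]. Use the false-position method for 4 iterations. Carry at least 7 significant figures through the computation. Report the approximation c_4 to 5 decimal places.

1.15339

False-position update: c = (a·f(b) − b·f(a))/(f(b) − f(a)); replace the endpoint whose sign matches f(c).
f(0.626000) = -1.908445, f(1.670000) = 1.641024
step 1: c = 1.187328, f(c) = 0.112533 > 0 → new bracket [0.626000, 1.187328]
step 2: c = 1.156072, f(c) = 0.008965 > 0 → new bracket [0.626000, 1.156072]
step 3: c = 1.153594, f(c) = 0.000722 > 0 → new bracket [0.626000, 1.153594]
step 4: c = 1.153394, f(c) = 0.000058 > 0 → new bracket [0.626000, 1.153394]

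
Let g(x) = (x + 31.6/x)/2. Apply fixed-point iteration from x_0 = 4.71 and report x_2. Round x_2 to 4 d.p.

x_1 = g(4.710000) = 5.709565
x_2 = g(5.709565) = 5.622069

5.6221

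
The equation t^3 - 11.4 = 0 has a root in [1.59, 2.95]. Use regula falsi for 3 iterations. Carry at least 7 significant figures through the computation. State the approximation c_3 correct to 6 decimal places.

False-position update: c = (a·f(b) − b·f(a))/(f(b) − f(a)); replace the endpoint whose sign matches f(c).
f(1.590000) = -7.380321, f(2.950000) = 14.272375
step 1: c = 2.053556, f(c) = -2.739965 < 0 → new bracket [2.053556, 2.950000]
step 2: c = 2.197935, f(c) = -0.781955 < 0 → new bracket [2.197935, 2.950000]
step 3: c = 2.236999, f(c) = -0.205690 < 0 → new bracket [2.236999, 2.950000]

2.236999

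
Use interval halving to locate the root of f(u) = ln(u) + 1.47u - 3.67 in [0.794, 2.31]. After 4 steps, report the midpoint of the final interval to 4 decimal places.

1.9784

f(0.794000) = -2.733492, f(2.310000) = 0.562948 (opposite signs)
step 1: m = 1.552000, f(m) = -0.949016 < 0 → root in [1.552000, 2.310000]
step 2: m = 1.931000, f(m) = -0.173392 < 0 → root in [1.931000, 2.310000]
step 3: m = 2.120500, f(m) = 0.198787 > 0 → root in [1.931000, 2.120500]
step 4: m = 2.025750, f(m) = 0.013793 > 0 → root in [1.931000, 2.025750]
Midpoint of [1.931000, 2.025750] = 1.978375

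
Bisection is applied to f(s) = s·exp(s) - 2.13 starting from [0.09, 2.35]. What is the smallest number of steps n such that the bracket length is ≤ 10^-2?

Initial width b − a = 2.35 − 0.09 = 2.260000.
After n steps the width is (b−a)/2^n; need (b−a)/2^n ≤ 10^-2.
So n ≥ log₂(2.260000/10^-2) = log₂(226.0000) ≈ 7.8202.
Hence n = 8.

8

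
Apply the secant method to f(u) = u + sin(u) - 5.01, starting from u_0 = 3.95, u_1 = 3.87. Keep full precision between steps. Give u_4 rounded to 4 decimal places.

f(u_0) = -1.783188, f(u_1) = -1.805682
u_2 = 3.870000 - (-1.805682)·(3.870000 - 3.950000)/(-1.805682 - (-1.783188)) = 10.291955; f(u_2) = 4.519449
u_3 = 10.291955 - (4.519449)·(10.291955 - 3.870000)/(4.519449 - (-1.805682)) = 5.703323; f(u_3) = 0.145414
u_4 = 5.703323 - (0.145414)·(5.703323 - 10.291955)/(0.145414 - (4.519449)) = 5.550775; f(u_4) = -0.127889

5.5508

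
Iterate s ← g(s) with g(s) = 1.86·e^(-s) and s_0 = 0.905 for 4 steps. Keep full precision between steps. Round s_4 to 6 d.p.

s_1 = g(0.905000) = 0.752448
s_2 = g(0.752448) = 0.876454
s_3 = g(0.876454) = 0.774237
s_4 = g(0.774237) = 0.857563

0.857563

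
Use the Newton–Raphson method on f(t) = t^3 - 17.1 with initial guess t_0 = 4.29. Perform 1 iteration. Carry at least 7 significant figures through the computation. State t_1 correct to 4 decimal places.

3.1697

f'(t) = 3t^2
t_0 = 4.290000: f = 61.853589, f' = 55.212300 → t_1 = 4.290000 - (61.853589)/(55.212300) = 3.169714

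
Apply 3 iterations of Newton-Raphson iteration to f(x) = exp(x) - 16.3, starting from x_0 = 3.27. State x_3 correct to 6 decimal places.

2.791176

f'(x) = exp(x)
x_0 = 3.270000: f = 10.011339, f' = 26.311339 → x_1 = 3.270000 - (10.011339)/(26.311339) = 2.889505
x_1 = 2.889505: f = 1.684401, f' = 17.984401 → x_2 = 2.889505 - (1.684401)/(17.984401) = 2.795846
x_2 = 2.795846: f = 0.076474, f' = 16.376474 → x_3 = 2.795846 - (0.076474)/(16.376474) = 2.791176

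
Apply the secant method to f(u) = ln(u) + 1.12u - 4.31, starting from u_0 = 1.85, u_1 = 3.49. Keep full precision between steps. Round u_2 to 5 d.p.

2.92684

f(u_0) = -1.622814, f(u_1) = 0.848702
u_2 = 3.490000 - (0.848702)·(3.490000 - 1.850000)/(0.848702 - (-1.622814)) = 2.926835; f(u_2) = 0.041977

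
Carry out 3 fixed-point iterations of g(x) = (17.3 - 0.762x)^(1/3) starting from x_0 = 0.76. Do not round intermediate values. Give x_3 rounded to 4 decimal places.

2.4883

x_1 = g(0.760000) = 2.557131
x_2 = g(2.557131) = 2.485326
x_3 = g(2.485326) = 2.488275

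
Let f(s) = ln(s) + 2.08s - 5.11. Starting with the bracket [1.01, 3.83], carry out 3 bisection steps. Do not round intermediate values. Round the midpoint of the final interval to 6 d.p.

2.243750

f(1.010000) = -2.999250, f(3.830000) = 4.199265 (opposite signs)
step 1: m = 2.420000, f(m) = 0.807368 > 0 → root in [1.010000, 2.420000]
step 2: m = 1.715000, f(m) = -1.003387 < 0 → root in [1.715000, 2.420000]
step 3: m = 2.067500, f(m) = -0.083260 < 0 → root in [2.067500, 2.420000]
Midpoint of [2.067500, 2.420000] = 2.243750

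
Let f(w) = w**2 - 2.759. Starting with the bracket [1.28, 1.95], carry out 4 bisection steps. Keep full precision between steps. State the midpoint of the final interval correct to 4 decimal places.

f(1.280000) = -1.120600, f(1.950000) = 1.043500 (opposite signs)
step 1: m = 1.615000, f(m) = -0.150775 < 0 → root in [1.615000, 1.950000]
step 2: m = 1.782500, f(m) = 0.418306 > 0 → root in [1.615000, 1.782500]
step 3: m = 1.698750, f(m) = 0.126752 > 0 → root in [1.615000, 1.698750]
step 4: m = 1.656875, f(m) = -0.013765 < 0 → root in [1.656875, 1.698750]
Midpoint of [1.656875, 1.698750] = 1.677812

1.6778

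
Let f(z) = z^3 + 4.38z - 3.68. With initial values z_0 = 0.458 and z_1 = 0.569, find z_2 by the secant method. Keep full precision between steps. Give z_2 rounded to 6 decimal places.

Secant update: z_(k+1) = z_k − f(z_k)·(z_k − z_(k-1))/(f(z_k) − f(z_(k-1))).
f(z_0) = -1.577888, f(z_1) = -1.003560
z_2 = 0.569000 - (-1.003560)·(0.569000 - 0.458000)/(-1.003560 - (-1.577888)) = 0.762957; f(z_2) = 0.105874

0.762957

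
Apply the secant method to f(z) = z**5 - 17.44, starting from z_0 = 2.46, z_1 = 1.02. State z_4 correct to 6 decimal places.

f(z_0) = 72.649782, f(z_1) = -16.335919
z_2 = 1.020000 - (-16.335919)·(1.020000 - 2.460000)/(-16.335919 - (72.649782)) = 1.284354; f(z_2) = -13.945189
z_3 = 1.284354 - (-13.945189)·(1.284354 - 1.020000)/(-13.945189 - (-16.335919)) = 2.826337; f(z_3) = 162.911633
z_4 = 2.826337 - (162.911633)·(2.826337 - 1.284354)/(162.911633 - (-13.945189)) = 1.405940; f(z_4) = -11.946700

1.405940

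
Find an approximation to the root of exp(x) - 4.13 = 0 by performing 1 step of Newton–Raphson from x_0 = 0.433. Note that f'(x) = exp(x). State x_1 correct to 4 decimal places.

2.1116

x_0 = 0.433000: f = -2.588124, f' = 1.541876 → x_1 = 0.433000 - (-2.588124)/(1.541876) = 2.111555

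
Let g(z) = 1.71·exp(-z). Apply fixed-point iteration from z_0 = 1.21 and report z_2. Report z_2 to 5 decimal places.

z_1 = g(1.210000) = 0.509917
z_2 = g(0.509917) = 1.026932

1.02693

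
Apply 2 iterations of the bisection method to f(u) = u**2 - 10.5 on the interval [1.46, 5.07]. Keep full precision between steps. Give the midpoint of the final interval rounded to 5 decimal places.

2.81375

f(1.460000) = -8.368400, f(5.070000) = 15.204900 (opposite signs)
step 1: m = 3.265000, f(m) = 0.160225 > 0 → root in [1.460000, 3.265000]
step 2: m = 2.362500, f(m) = -4.918594 < 0 → root in [2.362500, 3.265000]
Midpoint of [2.362500, 3.265000] = 2.813750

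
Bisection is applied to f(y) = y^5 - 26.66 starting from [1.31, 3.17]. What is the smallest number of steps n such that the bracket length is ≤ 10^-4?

15

Initial width b − a = 3.17 − 1.31 = 1.860000.
After n steps the width is (b−a)/2^n; need (b−a)/2^n ≤ 10^-4.
So n ≥ log₂(1.860000/10^-4) = log₂(18600.0000) ≈ 14.1830.
Hence n = 15.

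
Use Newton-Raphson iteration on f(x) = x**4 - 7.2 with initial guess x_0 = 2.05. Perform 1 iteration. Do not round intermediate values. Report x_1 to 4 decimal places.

1.7464

Newton update: x ← x − f(x)/f'(x).
f'(x) = 4x**3
x_0 = 2.050000: f = 10.461006, f' = 34.460500 → x_1 = 2.050000 - (10.461006)/(34.460500) = 1.746435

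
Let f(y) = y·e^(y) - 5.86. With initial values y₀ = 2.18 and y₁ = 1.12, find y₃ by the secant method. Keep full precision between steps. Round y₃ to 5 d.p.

1.45107

f(y_0) = 13.424948, f(y_1) = -2.427363
y_2 = 1.120000 - (-2.427363)·(1.120000 - 2.180000)/(-2.427363 - (13.424948)) = 1.282311; f(y_2) = -1.237318
y_3 = 1.282311 - (-1.237318)·(1.282311 - 1.120000)/(-1.237318 - (-2.427363)) = 1.451070; f(y_3) = 0.332697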